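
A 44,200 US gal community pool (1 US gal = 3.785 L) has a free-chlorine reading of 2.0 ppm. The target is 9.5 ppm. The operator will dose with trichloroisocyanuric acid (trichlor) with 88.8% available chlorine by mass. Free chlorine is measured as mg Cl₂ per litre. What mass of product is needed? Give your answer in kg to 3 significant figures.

1.41 kg

Volume: 44,200 US gal × 3.785 L/gal = 167,297 L.
Chlorine deficit: 9.5 − 2.0 = 7.5 ppm = 7.5 mg/L as Cl₂.
Cl₂ equivalent needed: 7.5 mg/L × 167,297 L = 1,255,000 mg = 1255 g.
Product at 88.8% available chlorine: 1255 / 0.888 = 1413 g.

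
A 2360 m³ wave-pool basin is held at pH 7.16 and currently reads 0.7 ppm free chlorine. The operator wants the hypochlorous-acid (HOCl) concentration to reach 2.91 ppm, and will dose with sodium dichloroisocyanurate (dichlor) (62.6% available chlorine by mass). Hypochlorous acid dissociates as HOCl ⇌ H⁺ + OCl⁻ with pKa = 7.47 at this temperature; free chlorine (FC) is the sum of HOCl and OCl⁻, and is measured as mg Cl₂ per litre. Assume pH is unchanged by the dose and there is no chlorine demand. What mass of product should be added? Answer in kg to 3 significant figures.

13.7 kg

Volume: 2360 m³ = 2,360,000 L.
[OCl⁻]/[HOCl] = 10^(pH − pKa) = 10^(7.16 − 7.47) = 0.4898; fraction as HOCl = 1/(1 + 0.4898) = 0.6712.
Free chlorine required for 2.91 ppm HOCl: 2.91 / 0.6712 = 4.335 ppm.
FC to add: 4.335 − 0.7 = 3.635 mg/L as Cl₂.
Cl₂ equivalent: 3.635 mg/L × 2,360,000 L = 8579 g.
Product at 62.6% available Cl: 8579 / 0.626 = 13,700 g.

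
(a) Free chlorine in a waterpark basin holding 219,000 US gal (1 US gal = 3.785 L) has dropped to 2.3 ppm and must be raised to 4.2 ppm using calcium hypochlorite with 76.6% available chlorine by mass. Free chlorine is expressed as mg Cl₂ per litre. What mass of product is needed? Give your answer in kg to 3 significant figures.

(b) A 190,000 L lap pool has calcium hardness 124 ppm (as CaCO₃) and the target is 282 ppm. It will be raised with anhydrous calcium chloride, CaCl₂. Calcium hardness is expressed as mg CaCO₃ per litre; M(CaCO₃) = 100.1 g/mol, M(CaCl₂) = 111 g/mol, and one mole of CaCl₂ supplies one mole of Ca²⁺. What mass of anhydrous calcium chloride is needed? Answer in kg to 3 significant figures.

(a) Volume: 219,000 US gal × 3.785 L/gal = 828,915 L.
(a) Chlorine deficit: 4.2 − 2.3 = 1.9 ppm = 1.9 mg/L as Cl₂.
(a) Cl₂ equivalent needed: 1.9 mg/L × 828,915 L = 1,575,000 mg = 1575 g.
(a) Product at 76.6% available chlorine: 1575 / 0.766 = 2056 g.

(b) Hardness to add: (282 − 124) = 158 mg/L as CaCO₃ × 190,000 L = 30,020 g as CaCO₃.
(b) Moles of Ca²⁺ (1 mol Ca²⁺ ≡ 1 mol CaCO₃): 30,020 / 100.1 g/mol = 299.9 mol.
(b) Mass of CaCl₂: 299.9 × 111 = 33,290 g.

(a) 2.06 kg; (b) 33.3 kg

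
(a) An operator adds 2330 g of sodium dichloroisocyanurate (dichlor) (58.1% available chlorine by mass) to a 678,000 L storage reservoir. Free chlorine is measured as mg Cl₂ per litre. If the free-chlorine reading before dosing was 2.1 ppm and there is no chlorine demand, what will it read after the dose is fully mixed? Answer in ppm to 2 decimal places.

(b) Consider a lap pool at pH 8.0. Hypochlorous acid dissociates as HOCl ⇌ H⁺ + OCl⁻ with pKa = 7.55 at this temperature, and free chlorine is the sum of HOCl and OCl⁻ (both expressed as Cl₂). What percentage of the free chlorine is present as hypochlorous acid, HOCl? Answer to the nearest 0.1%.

(a) 4.10 ppm; (b) 26.2%

(a) Available chlorine delivered: 2330 g × 0.581 = 1354 g as Cl₂.
(a) Concentration rise: 1354 g / 678,000 L = 1.997 mg/L = 2.00 ppm.
(a) Final FC: 2.1 + 2.00 = 4.10 ppm.

(b) [OCl⁻]/[HOCl] = 10^(pH − pKa) = 10^(8.0 − 7.55) = 10^0.45 = 2.818.
(b) Fraction as HOCl = 1 / (1 + 2.818) = 0.2619.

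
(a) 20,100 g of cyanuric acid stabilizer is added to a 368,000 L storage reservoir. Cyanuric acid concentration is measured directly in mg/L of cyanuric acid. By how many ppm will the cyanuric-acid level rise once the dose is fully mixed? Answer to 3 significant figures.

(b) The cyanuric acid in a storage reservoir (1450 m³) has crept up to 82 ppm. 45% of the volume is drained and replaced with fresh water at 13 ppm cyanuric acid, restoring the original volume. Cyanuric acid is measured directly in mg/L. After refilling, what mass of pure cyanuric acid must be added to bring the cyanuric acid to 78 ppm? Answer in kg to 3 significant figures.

(a) Rise: 20,100 g / 368,000 L × 1000 = 54.62 mg/L.

(b) Volume: 1450 m³ = 1,450,000 L.
(b) After draining 45% and refilling: 82 × 0.55 + 13 × 0.45 = 50.95 ppm.
(b) Deficit to target: 78 − 50.95 = 27.05 mg/L.
(b) Mass: 27.05 mg/L × 1,450,000 L = 39,220 g cyanuric acid.

(a) 54.6 ppm; (b) 39.2 kg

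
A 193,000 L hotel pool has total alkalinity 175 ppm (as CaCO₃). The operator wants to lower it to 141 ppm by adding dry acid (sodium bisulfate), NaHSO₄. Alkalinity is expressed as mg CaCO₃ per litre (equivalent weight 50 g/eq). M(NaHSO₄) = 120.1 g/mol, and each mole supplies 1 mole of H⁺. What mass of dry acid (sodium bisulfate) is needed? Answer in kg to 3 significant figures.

Alkalinity to neutralize: (175 − 141) = 34 mg/L as CaCO₃ × 193,000 L = 6562 g as CaCO₃.
Equivalents of H⁺ required: 6562 ÷ 50 g/eq = 131.2 eq = 131.2 mol NaHSO₄.
Mass of NaHSO₄: 131.2 × 120.1 = 15,760 g.

15.8 kg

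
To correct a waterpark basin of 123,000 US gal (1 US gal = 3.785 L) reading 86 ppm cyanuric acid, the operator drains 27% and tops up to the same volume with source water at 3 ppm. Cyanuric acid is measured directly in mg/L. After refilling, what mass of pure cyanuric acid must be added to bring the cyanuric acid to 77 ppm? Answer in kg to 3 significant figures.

Volume: 123,000 US gal × 3.785 L/gal = 465,555 L.
After draining 27% and refilling: 86 × 0.73 + 3 × 0.27 = 63.59 ppm.
Deficit to target: 77 − 63.59 = 13.41 mg/L.
Mass: 13.41 mg/L × 465,555 L = 6243 g cyanuric acid.

6.24 kg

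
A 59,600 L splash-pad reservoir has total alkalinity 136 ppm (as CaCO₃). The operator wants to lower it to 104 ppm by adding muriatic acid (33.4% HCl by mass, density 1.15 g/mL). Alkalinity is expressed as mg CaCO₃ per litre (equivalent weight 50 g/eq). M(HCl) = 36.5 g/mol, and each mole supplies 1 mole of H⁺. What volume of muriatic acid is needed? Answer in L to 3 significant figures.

Alkalinity to neutralize: (136 − 104) = 32 mg/L as CaCO₃ × 59,600 L = 1907 g as CaCO₃.
Equivalents of H⁺ required: 1907 ÷ 50 g/eq = 38.14 eq = 38.14 mol HCl.
Mass of HCl: 38.14 × 36.5 = 1392 g.
Mass of 33.4% solution: 1392 / 0.334 = 4168 g.
Volume: 4168 g ÷ 1.15 g/mL = 3625 mL.

3.62 L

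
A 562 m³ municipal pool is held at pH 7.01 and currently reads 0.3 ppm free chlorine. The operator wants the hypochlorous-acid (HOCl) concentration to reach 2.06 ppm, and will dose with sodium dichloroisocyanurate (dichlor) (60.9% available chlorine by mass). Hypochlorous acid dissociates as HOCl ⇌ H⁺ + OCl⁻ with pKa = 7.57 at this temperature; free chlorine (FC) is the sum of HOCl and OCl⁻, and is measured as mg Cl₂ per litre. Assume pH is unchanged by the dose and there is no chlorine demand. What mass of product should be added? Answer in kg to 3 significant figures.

2.15 kg

Volume: 562 m³ = 562,000 L.
[OCl⁻]/[HOCl] = 10^(pH − pKa) = 10^(7.01 − 7.57) = 0.2754; fraction as HOCl = 1/(1 + 0.2754) = 0.7841.
Free chlorine required for 2.06 ppm HOCl: 2.06 / 0.7841 = 2.627 ppm.
FC to add: 2.627 − 0.3 = 2.327 mg/L as Cl₂.
Cl₂ equivalent: 2.327 mg/L × 562,000 L = 1308 g.
Product at 60.9% available Cl: 1308 / 0.609 = 2148 g.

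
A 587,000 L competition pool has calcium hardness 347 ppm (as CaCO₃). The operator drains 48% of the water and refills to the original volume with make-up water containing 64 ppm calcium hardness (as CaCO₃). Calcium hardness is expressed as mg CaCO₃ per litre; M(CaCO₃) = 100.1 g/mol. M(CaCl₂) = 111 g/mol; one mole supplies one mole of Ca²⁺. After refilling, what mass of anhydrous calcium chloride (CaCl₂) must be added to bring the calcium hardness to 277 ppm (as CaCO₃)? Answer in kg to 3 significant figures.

After draining 48% and refilling: 347 × 0.52 + 64 × 0.48 = 211.16 ppm.
Deficit to target: 277 − 211.16 = 65.84 mg/L.
As CaCO₃: 65.84 mg/L × 587,000 L = 38,650 g; ÷ 100.1 = 386.1 mol Ca²⁺.
Mass: 386.1 × 111 = 42,860 g.

42.9 kg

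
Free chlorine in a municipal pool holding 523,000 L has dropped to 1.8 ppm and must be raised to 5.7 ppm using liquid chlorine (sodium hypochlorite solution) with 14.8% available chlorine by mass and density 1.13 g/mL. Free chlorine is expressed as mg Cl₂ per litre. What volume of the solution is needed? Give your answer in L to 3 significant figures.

Chlorine deficit: 5.7 − 1.8 = 3.9 ppm = 3.9 mg/L as Cl₂.
Cl₂ equivalent needed: 3.9 mg/L × 523,000 L = 2,040,000 mg = 2040 g.
Product at 14.8% available chlorine: 2040 / 0.148 = 13,780 g.
Volume at density 1.13 g/mL: 13,780 g ÷ 1.13 g/mL = 12,200 mL.

12.2 L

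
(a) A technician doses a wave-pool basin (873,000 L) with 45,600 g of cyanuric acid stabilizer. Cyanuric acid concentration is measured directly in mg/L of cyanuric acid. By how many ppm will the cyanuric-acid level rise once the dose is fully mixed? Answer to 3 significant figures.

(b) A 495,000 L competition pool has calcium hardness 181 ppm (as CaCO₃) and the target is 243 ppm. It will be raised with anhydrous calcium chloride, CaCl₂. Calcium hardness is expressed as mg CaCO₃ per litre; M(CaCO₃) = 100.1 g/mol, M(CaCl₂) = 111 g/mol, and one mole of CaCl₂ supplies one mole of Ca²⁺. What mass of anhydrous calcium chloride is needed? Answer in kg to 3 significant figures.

(a) Rise: 45,600 g / 873,000 L × 1000 = 52.23 mg/L.

(b) Hardness to add: (243 − 181) = 62 mg/L as CaCO₃ × 495,000 L = 30,690 g as CaCO₃.
(b) Moles of Ca²⁺ (1 mol Ca²⁺ ≡ 1 mol CaCO₃): 30,690 / 100.1 g/mol = 306.6 mol.
(b) Mass of CaCl₂: 306.6 × 111 = 34,030 g.

(a) 52.2 ppm; (b) 34.0 kg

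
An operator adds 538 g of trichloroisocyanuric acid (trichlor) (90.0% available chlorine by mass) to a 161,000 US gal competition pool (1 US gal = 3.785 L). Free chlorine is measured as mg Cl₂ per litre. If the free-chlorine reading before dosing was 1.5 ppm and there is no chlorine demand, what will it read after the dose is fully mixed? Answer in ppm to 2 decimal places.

Volume: 161,000 US gal × 3.785 L/gal = 609,385 L.
Available chlorine delivered: 538 g × 0.9 = 484.2 g as Cl₂.
Concentration rise: 484.2 g / 609,385 L = 0.7946 mg/L = 0.79 ppm.
Final FC: 1.5 + 0.79 = 2.29 ppm.

2.29 ppm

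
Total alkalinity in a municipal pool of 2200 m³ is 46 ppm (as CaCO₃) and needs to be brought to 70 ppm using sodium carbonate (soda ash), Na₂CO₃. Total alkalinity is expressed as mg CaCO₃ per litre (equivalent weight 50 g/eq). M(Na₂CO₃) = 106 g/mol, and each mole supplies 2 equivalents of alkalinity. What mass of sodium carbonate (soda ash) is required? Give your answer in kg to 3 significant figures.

56.0 kg

Volume: 2200 m³ = 2,200,000 L.
Alkalinity to add: (70 − 46) = 24 mg/L as CaCO₃ × 2,200,000 L = 52,800 g as CaCO₃.
Equivalents: 52,800 g ÷ 50 g/eq = 1056 eq.
Each mole of Na₂CO₃ supplies 2 eq, so 1056 / 2 = 528 mol.
Mass: 528 mol × 106 g/mol = 55,970 g.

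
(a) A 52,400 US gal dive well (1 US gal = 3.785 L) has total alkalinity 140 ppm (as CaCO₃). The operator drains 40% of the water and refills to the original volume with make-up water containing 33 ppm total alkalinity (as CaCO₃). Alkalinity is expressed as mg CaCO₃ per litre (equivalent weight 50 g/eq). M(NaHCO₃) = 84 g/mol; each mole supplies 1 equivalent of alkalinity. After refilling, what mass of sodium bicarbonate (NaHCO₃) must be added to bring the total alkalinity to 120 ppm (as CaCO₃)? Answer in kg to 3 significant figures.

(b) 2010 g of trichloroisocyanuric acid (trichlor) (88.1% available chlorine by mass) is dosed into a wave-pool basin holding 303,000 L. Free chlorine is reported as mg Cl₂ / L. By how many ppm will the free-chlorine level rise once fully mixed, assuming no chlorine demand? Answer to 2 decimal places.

(a) Volume: 52,400 US gal × 3.785 L/gal = 198,334 L.
(a) After draining 40% and refilling: 140 × 0.60 + 33 × 0.40 = 97.2 ppm.
(a) Deficit to target: 120 − 97.2 = 22.8 mg/L.
(a) As CaCO₃: 22.8 mg/L × 198,334 L = 4522 g; ÷ 50 g/eq ÷ 1 = 90.44 mol NaHCO₃.
(a) Mass: 90.44 × 84 = 7597 g.

(b) Available chlorine delivered: 2010 g × 0.881 = 1771 g as Cl₂.
(b) Concentration rise: 1771 g / 303,000 L = 5.844 mg/L = 5.84 ppm.

(a) 7.60 kg; (b) 5.84 ppm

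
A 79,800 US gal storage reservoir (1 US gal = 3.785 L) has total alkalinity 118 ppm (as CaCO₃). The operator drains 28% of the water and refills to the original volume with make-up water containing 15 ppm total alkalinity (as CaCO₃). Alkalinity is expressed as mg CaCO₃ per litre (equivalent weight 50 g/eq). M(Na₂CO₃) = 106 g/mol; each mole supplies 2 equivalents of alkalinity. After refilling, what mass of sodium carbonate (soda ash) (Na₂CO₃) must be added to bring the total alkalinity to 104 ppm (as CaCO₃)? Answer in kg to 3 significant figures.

4.75 kg

Volume: 79,800 US gal × 3.785 L/gal = 302,043 L.
After draining 28% and refilling: 118 × 0.72 + 15 × 0.28 = 89.16 ppm.
Deficit to target: 104 − 89.16 = 14.84 mg/L.
As CaCO₃: 14.84 mg/L × 302,043 L = 4482 g; ÷ 50 g/eq ÷ 2 = 44.82 mol Na₂CO₃.
Mass: 44.82 × 106 = 4751 g.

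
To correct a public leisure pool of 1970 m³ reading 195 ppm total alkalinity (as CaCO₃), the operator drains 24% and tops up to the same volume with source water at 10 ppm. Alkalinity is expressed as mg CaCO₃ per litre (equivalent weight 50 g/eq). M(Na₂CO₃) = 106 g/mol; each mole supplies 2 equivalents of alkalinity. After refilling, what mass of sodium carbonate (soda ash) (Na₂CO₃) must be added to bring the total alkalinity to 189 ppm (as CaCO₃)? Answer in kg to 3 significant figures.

80.2 kg

Volume: 1970 m³ = 1,970,000 L.
After draining 24% and refilling: 195 × 0.76 + 10 × 0.24 = 150.6 ppm.
Deficit to target: 189 − 150.6 = 38.4 mg/L.
As CaCO₃: 38.4 mg/L × 1,970,000 L = 75,650 g; ÷ 50 g/eq ÷ 2 = 756.5 mol Na₂CO₃.
Mass: 756.5 × 106 = 80,190 g.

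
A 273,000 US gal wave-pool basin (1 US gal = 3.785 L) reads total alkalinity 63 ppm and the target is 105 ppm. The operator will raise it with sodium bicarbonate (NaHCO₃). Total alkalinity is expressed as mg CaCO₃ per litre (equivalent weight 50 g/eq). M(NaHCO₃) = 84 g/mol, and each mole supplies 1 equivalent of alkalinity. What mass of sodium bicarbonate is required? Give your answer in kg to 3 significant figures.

Volume: 273,000 US gal × 3.785 L/gal = 1,033,305 L.
Alkalinity to add: (105 − 63) = 42 mg/L as CaCO₃ × 1,033,305 L = 43,400 g as CaCO₃.
Equivalents: 43,400 g ÷ 50 g/eq = 868 eq.
NaHCO₃ supplies 1 eq per mole → 868 mol.
Mass: 868 mol × 84 g/mol = 72,910 g.

72.9 kg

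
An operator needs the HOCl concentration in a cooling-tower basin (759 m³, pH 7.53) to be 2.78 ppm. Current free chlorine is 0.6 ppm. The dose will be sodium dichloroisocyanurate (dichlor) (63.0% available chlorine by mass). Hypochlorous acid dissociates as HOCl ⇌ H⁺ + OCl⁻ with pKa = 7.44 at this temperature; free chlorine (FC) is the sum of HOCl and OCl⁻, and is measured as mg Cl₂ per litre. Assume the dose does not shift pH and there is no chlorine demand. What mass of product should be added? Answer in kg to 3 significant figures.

Volume: 759 m³ = 759,000 L.
[OCl⁻]/[HOCl] = 10^(pH − pKa) = 10^(7.53 − 7.44) = 1.23; fraction as HOCl = 1/(1 + 1.23) = 0.4484.
Free chlorine required for 2.78 ppm HOCl: 2.78 / 0.4484 = 6.2 ppm.
FC to add: 6.2 − 0.6 = 5.6 mg/L as Cl₂.
Cl₂ equivalent: 5.6 mg/L × 759,000 L = 4251 g.
Product at 63.0% available Cl: 4251 / 0.63 = 6747 g.

6.75 kg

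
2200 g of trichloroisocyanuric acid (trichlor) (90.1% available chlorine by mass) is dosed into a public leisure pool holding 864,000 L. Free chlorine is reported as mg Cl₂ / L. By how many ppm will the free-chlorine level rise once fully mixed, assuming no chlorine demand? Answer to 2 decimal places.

Available chlorine delivered: 2200 g × 0.901 = 1982 g as Cl₂.
Concentration rise: 1982 g / 864,000 L = 2.294 mg/L = 2.29 ppm.

2.29 ppm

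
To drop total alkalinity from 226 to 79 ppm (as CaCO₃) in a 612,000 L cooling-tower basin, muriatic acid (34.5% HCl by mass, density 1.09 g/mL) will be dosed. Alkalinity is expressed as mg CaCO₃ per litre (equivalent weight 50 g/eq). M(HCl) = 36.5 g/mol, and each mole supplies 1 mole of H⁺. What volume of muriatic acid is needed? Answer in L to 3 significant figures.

175 L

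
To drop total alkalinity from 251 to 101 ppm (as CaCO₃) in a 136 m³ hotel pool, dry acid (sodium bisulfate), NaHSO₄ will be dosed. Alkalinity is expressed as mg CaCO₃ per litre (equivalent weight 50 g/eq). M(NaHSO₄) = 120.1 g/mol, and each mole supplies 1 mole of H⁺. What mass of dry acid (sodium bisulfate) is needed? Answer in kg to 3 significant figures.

49.0 kg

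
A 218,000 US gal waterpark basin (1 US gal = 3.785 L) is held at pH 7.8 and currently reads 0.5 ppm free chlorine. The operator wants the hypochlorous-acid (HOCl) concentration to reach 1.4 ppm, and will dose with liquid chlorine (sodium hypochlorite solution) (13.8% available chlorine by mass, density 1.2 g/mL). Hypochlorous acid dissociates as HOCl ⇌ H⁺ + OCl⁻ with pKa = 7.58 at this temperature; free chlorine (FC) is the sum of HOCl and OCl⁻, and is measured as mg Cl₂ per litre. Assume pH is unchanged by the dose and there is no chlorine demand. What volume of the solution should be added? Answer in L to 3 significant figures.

Volume: 218,000 US gal × 3.785 L/gal = 825,130 L.
[OCl⁻]/[HOCl] = 10^(pH − pKa) = 10^(7.8 − 7.58) = 1.66; fraction as HOCl = 1/(1 + 1.66) = 0.376.
Free chlorine required for 1.4 ppm HOCl: 1.4 / 0.376 = 3.723 ppm.
FC to add: 3.723 − 0.5 = 3.223 mg/L as Cl₂.
Cl₂ equivalent: 3.223 mg/L × 825,130 L = 2660 g.
Product at 13.8% available Cl: 2660 / 0.138 = 19,270 g.
Volume: 19,270 g ÷ 1.2 g/mL = 16,060 mL.

16.1 L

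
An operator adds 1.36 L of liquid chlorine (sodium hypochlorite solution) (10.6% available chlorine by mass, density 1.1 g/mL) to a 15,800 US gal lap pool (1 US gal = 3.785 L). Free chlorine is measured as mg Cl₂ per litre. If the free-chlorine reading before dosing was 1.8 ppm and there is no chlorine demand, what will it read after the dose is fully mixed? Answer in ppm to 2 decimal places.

4.45 ppm

Volume: 15,800 US gal × 3.785 L/gal = 59,803 L.
Mass of solution: 1.36 L × 1000 mL/L × 1.1 g/mL = 1496 g.
Available chlorine delivered: 1496 g × 0.106 = 158.6 g as Cl₂.
Concentration rise: 158.6 g / 59,803 L = 2.652 mg/L = 2.65 ppm.
Final FC: 1.8 + 2.65 = 4.45 ppm.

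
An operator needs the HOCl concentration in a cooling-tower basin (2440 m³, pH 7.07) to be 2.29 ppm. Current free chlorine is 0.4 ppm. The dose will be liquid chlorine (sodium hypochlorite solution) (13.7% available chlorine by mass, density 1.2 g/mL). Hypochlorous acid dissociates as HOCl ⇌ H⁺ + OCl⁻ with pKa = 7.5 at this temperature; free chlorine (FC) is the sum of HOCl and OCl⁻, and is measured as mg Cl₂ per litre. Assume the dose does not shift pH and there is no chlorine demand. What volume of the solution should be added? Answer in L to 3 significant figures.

40.7 L

Volume: 2440 m³ = 2,440,000 L.
[OCl⁻]/[HOCl] = 10^(pH − pKa) = 10^(7.07 − 7.5) = 0.3715; fraction as HOCl = 1/(1 + 0.3715) = 0.7291.
Free chlorine required for 2.29 ppm HOCl: 2.29 / 0.7291 = 3.141 ppm.
FC to add: 3.141 − 0.4 = 2.741 mg/L as Cl₂.
Cl₂ equivalent: 2.741 mg/L × 2,440,000 L = 6688 g.
Product at 13.7% available Cl: 6688 / 0.137 = 48,810 g.
Volume: 48,810 g ÷ 1.2 g/mL = 40,680 mL.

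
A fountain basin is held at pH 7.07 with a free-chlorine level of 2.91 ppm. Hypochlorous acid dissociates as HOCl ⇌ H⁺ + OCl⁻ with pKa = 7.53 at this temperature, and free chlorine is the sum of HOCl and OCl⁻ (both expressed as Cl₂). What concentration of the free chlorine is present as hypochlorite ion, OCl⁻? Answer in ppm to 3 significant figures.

0.749 ppm

[OCl⁻]/[HOCl] = 10^(pH − pKa) = 10^(7.07 − 7.53) = 10^-0.46 = 0.3467.
Fraction as HOCl = 1 / (1 + 0.3467) = 0.7425.
OCl⁻ = (1 − 0.7425) × 2.91 ppm = 0.7492 ppm.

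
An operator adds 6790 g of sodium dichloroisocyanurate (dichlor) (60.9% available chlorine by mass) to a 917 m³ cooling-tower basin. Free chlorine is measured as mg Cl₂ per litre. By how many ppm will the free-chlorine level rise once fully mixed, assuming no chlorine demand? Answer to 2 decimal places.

4.51 ppm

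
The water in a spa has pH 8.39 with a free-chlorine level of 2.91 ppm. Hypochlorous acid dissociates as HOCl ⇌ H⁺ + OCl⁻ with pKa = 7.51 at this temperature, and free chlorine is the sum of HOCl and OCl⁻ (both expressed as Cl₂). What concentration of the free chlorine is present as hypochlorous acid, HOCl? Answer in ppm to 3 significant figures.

[OCl⁻]/[HOCl] = 10^(pH − pKa) = 10^(8.39 − 7.51) = 10^0.88 = 7.586.
Fraction as HOCl = 1 / (1 + 7.586) = 0.1165.
HOCl = 0.1165 × 2.91 ppm = 0.3389 ppm.

0.339 ppm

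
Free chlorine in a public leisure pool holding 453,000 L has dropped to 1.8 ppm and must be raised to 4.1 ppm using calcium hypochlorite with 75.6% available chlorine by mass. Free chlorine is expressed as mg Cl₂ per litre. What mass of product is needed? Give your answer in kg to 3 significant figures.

1.38 kg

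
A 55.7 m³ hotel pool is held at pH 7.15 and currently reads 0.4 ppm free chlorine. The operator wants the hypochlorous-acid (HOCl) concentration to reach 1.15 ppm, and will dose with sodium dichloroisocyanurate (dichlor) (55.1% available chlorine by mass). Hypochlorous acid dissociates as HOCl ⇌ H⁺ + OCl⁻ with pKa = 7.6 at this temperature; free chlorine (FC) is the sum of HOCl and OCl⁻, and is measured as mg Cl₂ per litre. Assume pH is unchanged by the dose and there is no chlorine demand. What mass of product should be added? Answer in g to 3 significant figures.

Volume: 55.7 m³ = 55,700 L.
[OCl⁻]/[HOCl] = 10^(pH − pKa) = 10^(7.15 − 7.6) = 0.3548; fraction as HOCl = 1/(1 + 0.3548) = 0.7381.
Free chlorine required for 1.15 ppm HOCl: 1.15 / 0.7381 = 1.558 ppm.
FC to add: 1.558 − 0.4 = 1.158 mg/L as Cl₂.
Cl₂ equivalent: 1.158 mg/L × 55,700 L = 64.5 g.
Product at 55.1% available Cl: 64.5 / 0.551 = 117.1 g.

117 g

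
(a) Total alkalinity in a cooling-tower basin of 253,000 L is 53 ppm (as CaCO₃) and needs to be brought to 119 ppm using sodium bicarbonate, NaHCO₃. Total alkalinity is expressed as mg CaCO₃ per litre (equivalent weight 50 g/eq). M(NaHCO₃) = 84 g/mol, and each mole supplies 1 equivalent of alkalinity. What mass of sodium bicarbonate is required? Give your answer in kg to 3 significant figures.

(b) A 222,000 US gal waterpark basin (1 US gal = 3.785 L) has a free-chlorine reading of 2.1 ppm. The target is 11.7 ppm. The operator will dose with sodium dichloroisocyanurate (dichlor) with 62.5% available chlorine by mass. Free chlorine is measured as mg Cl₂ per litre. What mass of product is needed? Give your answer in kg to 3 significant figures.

(a) 28.1 kg; (b) 12.9 kg

(a) Alkalinity to add: (119 − 53) = 66 mg/L as CaCO₃ × 253,000 L = 16,700 g as CaCO₃.
(a) Equivalents: 16,700 g ÷ 50 g/eq = 334 eq.
(a) NaHCO₃ supplies 1 eq per mole → 334 mol.
(a) Mass: 334 mol × 84 g/mol = 28,050 g.

(b) Volume: 222,000 US gal × 3.785 L/gal = 840,270 L.
(b) Chlorine deficit: 11.7 − 2.1 = 9.6 ppm = 9.6 mg/L as Cl₂.
(b) Cl₂ equivalent needed: 9.6 mg/L × 840,270 L = 8,067,000 mg = 8067 g.
(b) Product at 62.5% available chlorine: 8067 / 0.625 = 12,910 g.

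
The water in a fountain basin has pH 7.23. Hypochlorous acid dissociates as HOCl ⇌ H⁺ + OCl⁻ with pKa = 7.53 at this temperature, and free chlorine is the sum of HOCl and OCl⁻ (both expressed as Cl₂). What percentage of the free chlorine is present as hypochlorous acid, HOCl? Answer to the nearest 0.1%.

[OCl⁻]/[HOCl] = 10^(pH − pKa) = 10^(7.23 − 7.53) = 10^-0.30 = 0.5012.
Fraction as HOCl = 1 / (1 + 0.5012) = 0.6661.

66.6%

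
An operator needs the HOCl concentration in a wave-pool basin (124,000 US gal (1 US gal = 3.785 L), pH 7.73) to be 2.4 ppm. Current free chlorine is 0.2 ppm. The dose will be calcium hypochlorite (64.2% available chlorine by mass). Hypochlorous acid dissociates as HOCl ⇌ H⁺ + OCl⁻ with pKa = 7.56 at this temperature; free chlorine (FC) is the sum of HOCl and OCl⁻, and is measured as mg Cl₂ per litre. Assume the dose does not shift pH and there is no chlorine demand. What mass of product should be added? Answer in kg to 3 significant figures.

Volume: 124,000 US gal × 3.785 L/gal = 469,340 L.
[OCl⁻]/[HOCl] = 10^(pH − pKa) = 10^(7.73 − 7.56) = 1.479; fraction as HOCl = 1/(1 + 1.479) = 0.4034.
Free chlorine required for 2.4 ppm HOCl: 2.4 / 0.4034 = 5.95 ppm.
FC to add: 5.95 − 0.2 = 5.75 mg/L as Cl₂.
Cl₂ equivalent: 5.75 mg/L × 469,340 L = 2699 g.
Product at 64.2% available Cl: 2699 / 0.642 = 4203 g.

4.20 kg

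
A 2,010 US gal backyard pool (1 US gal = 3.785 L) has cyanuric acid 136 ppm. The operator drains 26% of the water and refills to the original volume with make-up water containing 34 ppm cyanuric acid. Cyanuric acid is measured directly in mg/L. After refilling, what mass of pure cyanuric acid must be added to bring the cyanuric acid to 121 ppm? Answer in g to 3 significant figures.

Volume: 2,010 US gal × 3.785 L/gal = 7,608 L.
After draining 26% and refilling: 136 × 0.74 + 34 × 0.26 = 109.48 ppm.
Deficit to target: 121 − 109.48 = 11.52 mg/L.
Mass: 11.52 mg/L × 7,608 L = 87.64 g cyanuric acid.

87.6 g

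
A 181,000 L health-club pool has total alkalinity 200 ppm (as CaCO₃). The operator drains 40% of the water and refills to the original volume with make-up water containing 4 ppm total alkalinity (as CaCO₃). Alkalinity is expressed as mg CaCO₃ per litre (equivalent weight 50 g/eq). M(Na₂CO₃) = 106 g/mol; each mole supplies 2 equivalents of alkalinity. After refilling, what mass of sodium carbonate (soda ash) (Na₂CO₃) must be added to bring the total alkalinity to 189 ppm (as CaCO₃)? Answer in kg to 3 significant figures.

After draining 40% and refilling: 200 × 0.60 + 4 × 0.40 = 121.6 ppm.
Deficit to target: 189 − 121.6 = 67.4 mg/L.
As CaCO₃: 67.4 mg/L × 181,000 L = 12,200 g; ÷ 50 g/eq ÷ 2 = 122 mol Na₂CO₃.
Mass: 122 × 106 = 12,930 g.

12.9 kg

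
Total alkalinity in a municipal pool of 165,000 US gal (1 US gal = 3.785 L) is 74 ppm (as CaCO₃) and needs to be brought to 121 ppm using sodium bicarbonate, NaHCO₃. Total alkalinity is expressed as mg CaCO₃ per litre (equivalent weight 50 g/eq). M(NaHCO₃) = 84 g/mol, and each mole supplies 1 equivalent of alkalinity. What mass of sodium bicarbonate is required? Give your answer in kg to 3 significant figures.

Volume: 165,000 US gal × 3.785 L/gal = 624,525 L.
Alkalinity to add: (121 − 74) = 47 mg/L as CaCO₃ × 624,525 L = 29,350 g as CaCO₃.
Equivalents: 29,350 g ÷ 50 g/eq = 587.1 eq.
NaHCO₃ supplies 1 eq per mole → 587.1 mol.
Mass: 587.1 mol × 84 g/mol = 49,310 g.

49.3 kg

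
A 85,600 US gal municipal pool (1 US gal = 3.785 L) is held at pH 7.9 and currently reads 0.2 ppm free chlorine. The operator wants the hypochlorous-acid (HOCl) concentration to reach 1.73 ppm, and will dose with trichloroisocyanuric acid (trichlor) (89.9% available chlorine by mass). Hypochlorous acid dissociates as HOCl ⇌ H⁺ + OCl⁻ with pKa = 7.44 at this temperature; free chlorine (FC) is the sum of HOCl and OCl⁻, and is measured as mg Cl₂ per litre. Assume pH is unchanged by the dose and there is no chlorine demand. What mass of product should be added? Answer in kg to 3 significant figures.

2.35 kg

Volume: 85,600 US gal × 3.785 L/gal = 323,996 L.
[OCl⁻]/[HOCl] = 10^(pH − pKa) = 10^(7.9 − 7.44) = 2.884; fraction as HOCl = 1/(1 + 2.884) = 0.2575.
Free chlorine required for 1.73 ppm HOCl: 1.73 / 0.2575 = 6.719 ppm.
FC to add: 6.719 − 0.2 = 6.519 mg/L as Cl₂.
Cl₂ equivalent: 6.519 mg/L × 323,996 L = 2112 g.
Product at 89.9% available Cl: 2112 / 0.899 = 2350 g.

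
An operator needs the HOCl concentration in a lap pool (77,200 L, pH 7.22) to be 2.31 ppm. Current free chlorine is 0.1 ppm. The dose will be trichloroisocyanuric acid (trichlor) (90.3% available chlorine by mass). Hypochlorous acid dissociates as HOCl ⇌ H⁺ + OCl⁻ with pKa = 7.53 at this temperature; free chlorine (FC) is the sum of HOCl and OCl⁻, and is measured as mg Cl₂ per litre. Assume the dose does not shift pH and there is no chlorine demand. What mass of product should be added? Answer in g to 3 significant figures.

286 g

[OCl⁻]/[HOCl] = 10^(pH − pKa) = 10^(7.22 − 7.53) = 0.4898; fraction as HOCl = 1/(1 + 0.4898) = 0.6712.
Free chlorine required for 2.31 ppm HOCl: 2.31 / 0.6712 = 3.441 ppm.
FC to add: 3.441 − 0.1 = 3.341 mg/L as Cl₂.
Cl₂ equivalent: 3.341 mg/L × 77,200 L = 258 g.
Product at 90.3% available Cl: 258 / 0.903 = 285.7 g.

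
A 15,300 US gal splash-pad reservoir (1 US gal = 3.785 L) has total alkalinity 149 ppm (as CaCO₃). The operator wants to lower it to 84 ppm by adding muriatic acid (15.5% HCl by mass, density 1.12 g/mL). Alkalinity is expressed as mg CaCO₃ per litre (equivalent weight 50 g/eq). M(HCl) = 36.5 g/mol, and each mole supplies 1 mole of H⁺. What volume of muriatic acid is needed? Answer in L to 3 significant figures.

Volume: 15,300 US gal × 3.785 L/gal = 57,910 L.
Alkalinity to neutralize: (149 − 84) = 65 mg/L as CaCO₃ × 57,910 L = 3764 g as CaCO₃.
Equivalents of H⁺ required: 3764 ÷ 50 g/eq = 75.28 eq = 75.28 mol HCl.
Mass of HCl: 75.28 × 36.5 = 2748 g.
Mass of 15.5% solution: 2748 / 0.155 = 17,730 g.
Volume: 17,730 g ÷ 1.12 g/mL = 15,830 mL.

15.8 L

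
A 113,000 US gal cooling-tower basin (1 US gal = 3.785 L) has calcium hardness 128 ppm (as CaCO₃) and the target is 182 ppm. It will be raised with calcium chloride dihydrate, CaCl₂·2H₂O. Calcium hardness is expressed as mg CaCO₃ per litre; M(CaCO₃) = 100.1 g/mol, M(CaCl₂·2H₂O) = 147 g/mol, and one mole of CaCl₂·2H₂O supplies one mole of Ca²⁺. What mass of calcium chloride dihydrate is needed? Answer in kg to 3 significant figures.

Volume: 113,000 US gal × 3.785 L/gal = 427,705 L.
Hardness to add: (182 − 128) = 54 mg/L as CaCO₃ × 427,705 L = 23,100 g as CaCO₃.
Moles of Ca²⁺ (1 mol Ca²⁺ ≡ 1 mol CaCO₃): 23,100 / 100.1 g/mol = 230.7 mol.
Mass of CaCl₂·2H₂O: 230.7 × 147 = 33,920 g.

33.9 kg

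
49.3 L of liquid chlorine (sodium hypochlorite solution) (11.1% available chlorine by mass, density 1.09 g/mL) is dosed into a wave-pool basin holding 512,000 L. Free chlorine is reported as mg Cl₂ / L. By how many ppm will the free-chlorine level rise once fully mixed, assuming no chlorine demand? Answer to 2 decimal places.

11.65 ppm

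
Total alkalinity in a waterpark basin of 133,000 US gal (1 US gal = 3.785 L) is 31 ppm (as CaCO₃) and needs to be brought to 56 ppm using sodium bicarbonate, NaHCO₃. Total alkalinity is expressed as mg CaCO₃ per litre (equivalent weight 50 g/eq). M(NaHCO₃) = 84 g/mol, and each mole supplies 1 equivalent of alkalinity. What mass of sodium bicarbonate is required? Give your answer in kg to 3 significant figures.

21.1 kg

Volume: 133,000 US gal × 3.785 L/gal = 503,405 L.
Alkalinity to add: (56 − 31) = 25 mg/L as CaCO₃ × 503,405 L = 12,590 g as CaCO₃.
Equivalents: 12,590 g ÷ 50 g/eq = 251.7 eq.
NaHCO₃ supplies 1 eq per mole → 251.7 mol.
Mass: 251.7 mol × 84 g/mol = 21,140 g.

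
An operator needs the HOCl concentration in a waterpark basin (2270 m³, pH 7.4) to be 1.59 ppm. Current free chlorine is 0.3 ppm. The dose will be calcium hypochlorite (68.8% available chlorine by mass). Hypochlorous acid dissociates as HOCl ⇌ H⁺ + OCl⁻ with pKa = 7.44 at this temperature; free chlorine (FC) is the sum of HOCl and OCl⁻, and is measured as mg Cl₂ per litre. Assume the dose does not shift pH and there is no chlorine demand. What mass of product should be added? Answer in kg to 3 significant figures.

Volume: 2270 m³ = 2,270,000 L.
[OCl⁻]/[HOCl] = 10^(pH − pKa) = 10^(7.4 − 7.44) = 0.912; fraction as HOCl = 1/(1 + 0.912) = 0.523.
Free chlorine required for 1.59 ppm HOCl: 1.59 / 0.523 = 3.04 ppm.
FC to add: 3.04 − 0.3 = 2.74 mg/L as Cl₂.
Cl₂ equivalent: 2.74 mg/L × 2,270,000 L = 6220 g.
Product at 68.8% available Cl: 6220 / 0.688 = 9041 g.

9.04 kg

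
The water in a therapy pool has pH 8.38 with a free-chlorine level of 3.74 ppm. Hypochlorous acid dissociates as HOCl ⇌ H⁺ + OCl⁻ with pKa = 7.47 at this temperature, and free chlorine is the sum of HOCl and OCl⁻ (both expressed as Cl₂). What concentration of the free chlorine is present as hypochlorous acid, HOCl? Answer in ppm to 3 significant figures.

0.410 ppm

[OCl⁻]/[HOCl] = 10^(pH − pKa) = 10^(8.38 − 7.47) = 10^0.91 = 8.128.
Fraction as HOCl = 1 / (1 + 8.128) = 0.1095.
HOCl = 0.1095 × 3.74 ppm = 0.4097 ppm.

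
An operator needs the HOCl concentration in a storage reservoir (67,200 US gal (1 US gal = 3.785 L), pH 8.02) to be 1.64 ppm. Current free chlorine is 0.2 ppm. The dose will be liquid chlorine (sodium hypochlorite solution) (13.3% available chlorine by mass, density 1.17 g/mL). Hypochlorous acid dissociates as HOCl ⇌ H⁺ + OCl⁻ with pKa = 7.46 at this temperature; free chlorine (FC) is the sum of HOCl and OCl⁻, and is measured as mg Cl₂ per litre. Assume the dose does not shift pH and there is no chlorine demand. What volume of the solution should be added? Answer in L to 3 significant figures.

Volume: 67,200 US gal × 3.785 L/gal = 254,352 L.
[OCl⁻]/[HOCl] = 10^(pH − pKa) = 10^(8.02 − 7.46) = 3.631; fraction as HOCl = 1/(1 + 3.631) = 0.2159.
Free chlorine required for 1.64 ppm HOCl: 1.64 / 0.2159 = 7.594 ppm.
FC to add: 7.594 − 0.2 = 7.394 mg/L as Cl₂.
Cl₂ equivalent: 7.394 mg/L × 254,352 L = 1881 g.
Product at 13.3% available Cl: 1881 / 0.133 = 14,140 g.
Volume: 14,140 g ÷ 1.17 g/mL = 12,090 mL.

12.1 L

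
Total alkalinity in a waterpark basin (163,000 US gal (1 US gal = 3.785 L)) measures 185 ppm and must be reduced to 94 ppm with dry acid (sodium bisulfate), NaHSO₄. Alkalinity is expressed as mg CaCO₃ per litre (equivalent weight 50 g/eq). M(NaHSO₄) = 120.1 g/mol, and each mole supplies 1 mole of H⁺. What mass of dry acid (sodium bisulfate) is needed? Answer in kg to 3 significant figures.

135 kg

Volume: 163,000 US gal × 3.785 L/gal = 616,955 L.
Alkalinity to neutralize: (185 − 94) = 91 mg/L as CaCO₃ × 616,955 L = 56,140 g as CaCO₃.
Equivalents of H⁺ required: 56,140 ÷ 50 g/eq = 1123 eq = 1123 mol NaHSO₄.
Mass of NaHSO₄: 1123 × 120.1 = 134,900 g.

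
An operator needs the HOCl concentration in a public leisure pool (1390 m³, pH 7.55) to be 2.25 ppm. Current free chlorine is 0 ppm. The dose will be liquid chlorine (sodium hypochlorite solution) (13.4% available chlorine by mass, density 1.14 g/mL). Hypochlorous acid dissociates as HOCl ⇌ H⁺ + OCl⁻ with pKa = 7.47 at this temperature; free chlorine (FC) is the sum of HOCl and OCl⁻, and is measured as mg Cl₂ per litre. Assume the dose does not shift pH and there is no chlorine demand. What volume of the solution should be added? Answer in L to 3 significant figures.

45.1 L

Volume: 1390 m³ = 1,390,000 L.
[OCl⁻]/[HOCl] = 10^(pH − pKa) = 10^(7.55 − 7.47) = 1.202; fraction as HOCl = 1/(1 + 1.202) = 0.4541.
Free chlorine required for 2.25 ppm HOCl: 2.25 / 0.4541 = 4.955 ppm.
FC to add: 4.955 − 0 = 4.955 mg/L as Cl₂.
Cl₂ equivalent: 4.955 mg/L × 1,390,000 L = 6888 g.
Product at 13.4% available Cl: 6888 / 0.134 = 51,400 g.
Volume: 51,400 g ÷ 1.14 g/mL = 45,090 mL.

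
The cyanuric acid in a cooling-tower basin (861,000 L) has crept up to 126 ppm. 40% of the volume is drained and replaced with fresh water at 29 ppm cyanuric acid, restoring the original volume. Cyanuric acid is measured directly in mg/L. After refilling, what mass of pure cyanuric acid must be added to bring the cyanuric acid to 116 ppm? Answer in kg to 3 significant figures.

After draining 40% and refilling: 126 × 0.60 + 29 × 0.40 = 87.2 ppm.
Deficit to target: 116 − 87.2 = 28.8 mg/L.
Mass: 28.8 mg/L × 861,000 L = 24,800 g cyanuric acid.

24.8 kg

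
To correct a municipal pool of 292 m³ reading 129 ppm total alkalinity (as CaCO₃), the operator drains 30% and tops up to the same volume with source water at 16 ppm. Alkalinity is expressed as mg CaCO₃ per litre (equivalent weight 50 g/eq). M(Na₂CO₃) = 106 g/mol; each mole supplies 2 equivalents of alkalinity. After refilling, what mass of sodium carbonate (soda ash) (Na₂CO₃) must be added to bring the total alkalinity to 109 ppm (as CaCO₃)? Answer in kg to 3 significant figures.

Volume: 292 m³ = 292,000 L.
After draining 30% and refilling: 129 × 0.70 + 16 × 0.30 = 95.1 ppm.
Deficit to target: 109 − 95.1 = 13.9 mg/L.
As CaCO₃: 13.9 mg/L × 292,000 L = 4059 g; ÷ 50 g/eq ÷ 2 = 40.59 mol Na₂CO₃.
Mass: 40.59 × 106 = 4302 g.

4.30 kg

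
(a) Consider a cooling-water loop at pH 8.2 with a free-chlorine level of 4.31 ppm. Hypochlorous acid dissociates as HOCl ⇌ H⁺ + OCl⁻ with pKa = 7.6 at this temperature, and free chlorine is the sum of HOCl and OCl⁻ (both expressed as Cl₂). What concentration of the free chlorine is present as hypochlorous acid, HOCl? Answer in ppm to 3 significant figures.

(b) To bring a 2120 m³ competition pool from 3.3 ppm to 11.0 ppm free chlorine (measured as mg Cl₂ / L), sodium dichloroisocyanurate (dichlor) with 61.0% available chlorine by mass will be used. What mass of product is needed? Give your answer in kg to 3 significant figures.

(a) [OCl⁻]/[HOCl] = 10^(pH − pKa) = 10^(8.2 − 7.6) = 10^0.60 = 3.981.
(a) Fraction as HOCl = 1 / (1 + 3.981) = 0.2008.
(a) HOCl = 0.2008 × 4.31 ppm = 0.8653 ppm.

(b) Volume: 2120 m³ = 2,120,000 L.
(b) Chlorine deficit: 11.0 − 3.3 = 7.7 ppm = 7.7 mg/L as Cl₂.
(b) Cl₂ equivalent needed: 7.7 mg/L × 2,120,000 L = 16,320,000 mg = 16,320 g.
(b) Product at 61.0% available chlorine: 16,320 / 0.61 = 26,760 g.

(a) 0.865 ppm; (b) 26.8 kg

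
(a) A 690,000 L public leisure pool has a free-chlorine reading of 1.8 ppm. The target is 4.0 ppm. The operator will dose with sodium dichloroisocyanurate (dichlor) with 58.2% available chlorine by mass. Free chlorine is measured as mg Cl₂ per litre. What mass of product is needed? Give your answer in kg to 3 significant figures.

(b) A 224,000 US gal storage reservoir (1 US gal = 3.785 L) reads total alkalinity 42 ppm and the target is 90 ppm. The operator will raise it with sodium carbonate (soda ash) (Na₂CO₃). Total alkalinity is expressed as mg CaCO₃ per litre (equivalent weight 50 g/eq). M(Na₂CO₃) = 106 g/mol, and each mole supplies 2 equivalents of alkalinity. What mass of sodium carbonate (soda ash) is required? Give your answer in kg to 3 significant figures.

(a) 2.61 kg; (b) 43.1 kg

(a) Chlorine deficit: 4.0 − 1.8 = 2.2 ppm = 2.2 mg/L as Cl₂.
(a) Cl₂ equivalent needed: 2.2 mg/L × 690,000 L = 1,518,000 mg = 1518 g.
(a) Product at 58.2% available chlorine: 1518 / 0.582 = 2608 g.

(b) Volume: 224,000 US gal × 3.785 L/gal = 847,840 L.
(b) Alkalinity to add: (90 − 42) = 48 mg/L as CaCO₃ × 847,840 L = 40,700 g as CaCO₃.
(b) Equivalents: 40,700 g ÷ 50 g/eq = 813.9 eq.
(b) Each mole of Na₂CO₃ supplies 2 eq, so 813.9 / 2 = 407 mol.
(b) Mass: 407 mol × 106 g/mol = 43,140 g.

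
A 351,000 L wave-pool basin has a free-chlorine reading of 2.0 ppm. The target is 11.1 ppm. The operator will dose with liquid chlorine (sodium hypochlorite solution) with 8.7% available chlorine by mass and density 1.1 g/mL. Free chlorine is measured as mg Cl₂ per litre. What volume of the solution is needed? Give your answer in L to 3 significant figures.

Chlorine deficit: 11.1 − 2.0 = 9.1 ppm = 9.1 mg/L as Cl₂.
Cl₂ equivalent needed: 9.1 mg/L × 351,000 L = 3,194,000 mg = 3194 g.
Product at 8.7% available chlorine: 3194 / 0.087 = 36,710 g.
Volume at density 1.1 g/mL: 36,710 g ÷ 1.1 g/mL = 33,380 mL.

33.4 L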